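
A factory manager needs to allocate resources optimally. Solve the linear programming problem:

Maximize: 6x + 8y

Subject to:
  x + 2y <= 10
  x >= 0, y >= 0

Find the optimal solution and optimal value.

The feasible region has vertices at [(0, 0), (10, 0), (0, 5)].
Checking objective 6x + 8y at each vertex:
  (0, 0): 6*0 + 8*0 = 0
  (10, 0): 6*10 + 8*0 = 60
  (0, 5): 6*0 + 8*5 = 40
Maximum is 60 at (10, 0).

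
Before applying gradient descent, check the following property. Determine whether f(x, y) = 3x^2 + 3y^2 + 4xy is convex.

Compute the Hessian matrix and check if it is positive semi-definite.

f(x,y) = 3x^2 + 3y^2 + 4xy
Hessian H = [[6, 4], [4, 6]]
trace(H) = 12, det(H) = 20
Eigenvalues: (12 +/- sqrt(64)) / 2 = 10, 2
Since both eigenvalues > 0, f is convex.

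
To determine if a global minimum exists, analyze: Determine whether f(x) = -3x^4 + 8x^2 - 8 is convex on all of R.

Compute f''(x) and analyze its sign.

f(x) = -3x^4 + 8x^2 - 8
f'(x) = -12x^3 + 16x
f''(x) = -36x^2 + 16
f''(x) = -36x^2 + 16 -> -inf as |x| -> inf
Therefore, f is not globally convex on R.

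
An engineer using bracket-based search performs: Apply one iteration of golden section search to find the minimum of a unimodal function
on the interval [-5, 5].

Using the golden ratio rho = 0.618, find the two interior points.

Golden section search on [-5, 5].
Golden ratio rho = 0.618 (approx).
Interior points:
  x_1 = -5 + (1-0.618)*10 = -1.1800
  x_2 = -5 + 0.618*10 = 1.1800
Compare f(x_1) and f(x_2) to determine which subinterval to keep.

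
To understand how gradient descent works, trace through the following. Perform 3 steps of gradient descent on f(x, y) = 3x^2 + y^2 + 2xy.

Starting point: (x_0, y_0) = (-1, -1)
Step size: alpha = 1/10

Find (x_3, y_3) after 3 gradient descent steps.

f(x,y) = 3x^2 + y^2 + 2xy
grad_x = 6x + 2y, grad_y = 2y + 2x
Step 1: grad = (-8, -4), (-1/5, -3/5)
Step 2: grad = (-12/5, -8/5), (1/25, -11/25)
Step 3: grad = (-16/25, -4/5), (13/125, -9/25)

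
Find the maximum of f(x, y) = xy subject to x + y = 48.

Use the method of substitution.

Substitute y = 48 - x into f(x,y) = xy:
g(x) = x(48 - x) = 48x - x^2
g'(x) = 48 - 2x = 0  =>  x = 24
y = 48 - 24 = 24
Maximum value = 24 * 24 = 576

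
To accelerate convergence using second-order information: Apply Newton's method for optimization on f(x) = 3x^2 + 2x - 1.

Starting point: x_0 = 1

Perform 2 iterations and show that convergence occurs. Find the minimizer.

f(x) = 3x^2 + 2x - 1, f'(x) = 6x + (2), f''(x) = 6
Step 1: f'(1) = 8, x_1 = 1 - 8/6 = -1/3
Step 2: f'(-1/3) = 0, x_2 = -1/3 (converged)
Newton's method converges in 1 step for quadratics.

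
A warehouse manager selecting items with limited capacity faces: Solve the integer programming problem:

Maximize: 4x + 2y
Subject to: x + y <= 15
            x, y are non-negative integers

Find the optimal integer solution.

Objective: 4x + 2y, constraint: x + y <= 15
Coefficient of x is 4 >= coefficient of y is 2, so allocate the entire budget to x.
Optimal: x = 15, y = 0, value = 60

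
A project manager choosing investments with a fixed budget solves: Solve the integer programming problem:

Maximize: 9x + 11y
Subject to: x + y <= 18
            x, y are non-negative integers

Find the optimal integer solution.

Objective: 9x + 11y, constraint: x + y <= 18
Coefficient of y is 11 > coefficient of x is 9, so allocate the entire budget to y.
Optimal: x = 0, y = 18, value = 198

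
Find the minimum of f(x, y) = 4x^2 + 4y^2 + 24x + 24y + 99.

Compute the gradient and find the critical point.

f(x,y) = 4x^2 + 4y^2 + 24x + 24y + 99
df/dx = 8x + (24) = 0  =>  x = -3
df/dy = 8y + (24) = 0  =>  y = -3
f(-3, -3) = 4*(-3)^2 + 4*(-3)^2 + 24*(-3) + 24*(-3) + 99 = 27
Hessian is diagonal with entries 8, 8 > 0, so this is a minimum.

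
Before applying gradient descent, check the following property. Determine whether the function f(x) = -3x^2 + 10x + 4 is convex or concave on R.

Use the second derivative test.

f(x) = -3x^2 + 10x + 4
f'(x) = -6x + 10
f''(x) = -6
Since f''(x) = -6 < 0 for all x, f is concave on R.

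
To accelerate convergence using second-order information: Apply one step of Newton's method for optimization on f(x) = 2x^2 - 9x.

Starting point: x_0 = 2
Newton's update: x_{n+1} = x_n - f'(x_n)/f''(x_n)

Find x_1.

f(x) = 2x^2 - 9x
f'(x) = 4x + (-9), f''(x) = 4
Newton step: x_1 = x_0 - f'(x_0)/f''(x_0)
f'(2) = -1
x_1 = 2 - -1/4 = 9/4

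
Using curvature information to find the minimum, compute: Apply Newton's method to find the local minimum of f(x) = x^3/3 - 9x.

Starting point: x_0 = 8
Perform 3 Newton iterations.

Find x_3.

f(x) = x^3/3 - 9x
f'(x) = x^2 - 9, f''(x) = 2x
Newton update: x_{n+1} = x_n - (x_n^2 - 9)/(2*x_n)
Step 1: x_0 = 8, f'=55, f''=16, x_1 = 73/16
Step 2: x_1 = 73/16, f'=3025/256, f''=73/8, x_2 = 7633/2336
Step 3: x_2 = 7633/2336, f'=9150625/5456896, f''=7633/1168, x_3 = 107374753/35661376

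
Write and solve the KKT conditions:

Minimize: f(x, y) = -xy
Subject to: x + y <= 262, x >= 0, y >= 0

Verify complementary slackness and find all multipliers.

Problem: min -xy s.t. x + y <= 262 (multiplier lambda), x >= 0 (mu_x), y >= 0 (mu_y)
KKT stationarity: -y + lambda - mu_x = 0, -x + lambda - mu_y = 0, with lambda, mu_x, mu_y >= 0
Complementary slackness: lambda*(x + y - 262) = 0, mu_x*x = 0, mu_y*y = 0
If lambda = 0: y = -mu_x <= 0 and x = -mu_y <= 0 force x = y = 0 with f = 0; but x = y = 131 is feasible with f = -17161 < 0, so this is not the minimum. Hence lambda > 0 and x + y = 262.
Try x > 0, y > 0 (so mu_x = mu_y = 0): y = lambda, x = lambda => x = y = lambda
x + y = 262 => 2*lambda = 262 => lambda = 131
x* = y* = 131 > 0, consistent with mu_x = mu_y = 0.
(Any feasible point with x = 0 or y = 0 has f = 0 > -17161, so the minimum is not on those boundaries.)
min(-xy) = -17161 (i.e. max xy = 17161)
Multipliers: lambda = 131, mu_x = 0, mu_y = 0
Complementary slackness: lambda*(x + y - 262) = 131*(131 + 131 - 262) = 0, mu_x*x = 0*131 = 0, mu_y*y = 0*131 = 0. Satisfied.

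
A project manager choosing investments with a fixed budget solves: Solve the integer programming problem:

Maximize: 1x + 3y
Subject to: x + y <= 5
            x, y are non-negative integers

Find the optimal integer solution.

Objective: 1x + 3y, constraint: x + y <= 5
Coefficient of y is 3 > coefficient of x is 1, so allocate the entire budget to y.
Optimal: x = 0, y = 5, value = 15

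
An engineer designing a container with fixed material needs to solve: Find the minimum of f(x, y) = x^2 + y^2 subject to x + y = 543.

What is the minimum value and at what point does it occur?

Substitute y = 543 - x into f(x,y) = x^2 + y^2:
g(x) = x^2 + (543 - x)^2 = 2x^2 - 1086x + 294849
g'(x) = 4x - 1086 = 0  =>  x = 543/2
y = 543 - 543/2 = 543/2
Minimum value = (543/2)^2 + (543/2)^2 = 294849/2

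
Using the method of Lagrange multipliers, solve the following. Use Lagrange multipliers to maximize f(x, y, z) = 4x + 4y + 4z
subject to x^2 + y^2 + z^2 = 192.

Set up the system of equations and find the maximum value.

Lagrange conditions: 4 = 2*lambda*x, 4 = 2*lambda*y, 4 = 2*lambda*z
So x:4 = y:4 = z:4, i.e. x = 4t, y = 4t, z = 4t
Constraint: t^2*(4^2 + 4^2 + 4^2) = 192
  t^2 * 48 = 192  =>  t = sqrt(4)
Maximum = 4*4t + 4*4t + 4*4t = 48*sqrt(4) = 96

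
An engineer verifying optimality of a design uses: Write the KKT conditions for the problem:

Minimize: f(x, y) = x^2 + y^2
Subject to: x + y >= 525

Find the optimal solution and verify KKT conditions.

KKT conditions for min x^2 + y^2 s.t. x + y >= 525:
Stationarity: 2x = mu, 2y = mu
So x = y = mu/2.
Complementary slackness: mu*(x + y - 525) = 0
Primal feasibility: x + y >= 525; dual feasibility: mu >= 0
If mu = 0 then x = y = 0, but 0 + 0 < 525 is infeasible, so the constraint is active.
Constraint active: x + y = 2*(mu/2) = 525 => mu = 525
x = y = 525/2, f = 275625/2
Verify: stationarity 2*(525/2) = 525 = mu; primal 525/2 + 525/2 = 525 >= 525; dual mu = 525 >= 0; complementary slackness 525*(525 - 525) = 0. All KKT conditions hold.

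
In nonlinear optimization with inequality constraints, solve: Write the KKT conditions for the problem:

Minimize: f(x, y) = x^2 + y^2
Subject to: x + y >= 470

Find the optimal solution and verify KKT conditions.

KKT conditions for min x^2 + y^2 s.t. x + y >= 470:
Stationarity: 2x = mu, 2y = mu
So x = y = mu/2.
Complementary slackness: mu*(x + y - 470) = 0
Primal feasibility: x + y >= 470; dual feasibility: mu >= 0
If mu = 0 then x = y = 0, but 0 + 0 < 470 is infeasible, so the constraint is active.
Constraint active: x + y = 2*(mu/2) = 470 => mu = 470
x = y = 235, f = 110450
Verify: stationarity 2*235 = 470 = mu; primal 235 + 235 = 470 >= 470; dual mu = 470 >= 0; complementary slackness 470*(470 - 470) = 0. All KKT conditions hold.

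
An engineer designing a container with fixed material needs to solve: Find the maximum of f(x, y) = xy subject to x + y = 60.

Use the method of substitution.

Substitute y = 60 - x into f(x,y) = xy:
g(x) = x(60 - x) = 60x - x^2
g'(x) = 60 - 2x = 0  =>  x = 30
y = 60 - 30 = 30
Maximum value = 30 * 30 = 900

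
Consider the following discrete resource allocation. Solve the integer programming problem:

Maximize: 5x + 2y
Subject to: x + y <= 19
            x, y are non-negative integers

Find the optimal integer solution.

Objective: 5x + 2y, constraint: x + y <= 19
Coefficient of x is 5 >= coefficient of y is 2, so allocate the entire budget to x.
Optimal: x = 19, y = 0, value = 95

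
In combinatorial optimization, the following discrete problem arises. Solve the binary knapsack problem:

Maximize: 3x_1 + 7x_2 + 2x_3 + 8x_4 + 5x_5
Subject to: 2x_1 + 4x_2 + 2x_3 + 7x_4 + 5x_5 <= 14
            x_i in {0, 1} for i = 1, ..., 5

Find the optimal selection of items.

Items: item 1 (v=3, w=2), item 2 (v=7, w=4), item 3 (v=2, w=2), item 4 (v=8, w=7), item 5 (v=5, w=5)
Capacity: 14
Checking all 32 subsets (w = total weight, v = total value):
  {}: w = 0, v = 0
  {1}: w = 2, v = 3
  {2}: w = 4, v = 7
  {3}: w = 2, v = 2
  {4}: w = 7, v = 8
  {5}: w = 5, v = 5
  {1, 2}: w = 6, v = 10
  {1, 3}: w = 4, v = 5
  {1, 4}: w = 9, v = 11
  {1, 5}: w = 7, v = 8
  {2, 3}: w = 6, v = 9
  {2, 4}: w = 11, v = 15
  {2, 5}: w = 9, v = 12
  {3, 4}: w = 9, v = 10
  {3, 5}: w = 7, v = 7
  {4, 5}: w = 12, v = 13
  {1, 2, 3}: w = 8, v = 12
  {1, 2, 4}: w = 13, v = 18
  {1, 2, 5}: w = 11, v = 15
  {1, 3, 4}: w = 11, v = 13
  {1, 3, 5}: w = 9, v = 10
  {1, 4, 5}: w = 14, v = 16
  {2, 3, 4}: w = 13, v = 17
  {2, 3, 5}: w = 11, v = 14
  {2, 4, 5}: w = 16 > 14, infeasible
  {3, 4, 5}: w = 14, v = 15
  {1, 2, 3, 4}: w = 15 > 14, infeasible
  {1, 2, 3, 5}: w = 13, v = 17
  {1, 2, 4, 5}: w = 18 > 14, infeasible
  {1, 3, 4, 5}: w = 16 > 14, infeasible
  {2, 3, 4, 5}: w = 18 > 14, infeasible
  {1, 2, 3, 4, 5}: w = 20 > 14, infeasible
Best feasible subset: items [1, 2, 4]
Total weight: 13 <= 14, total value: 18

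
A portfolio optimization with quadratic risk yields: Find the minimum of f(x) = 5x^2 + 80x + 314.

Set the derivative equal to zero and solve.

f(x) = 5x^2 + 80x + 314
f'(x) = 10x + (80) = 0
x = -80/10 = -8
f(-8) = -6
Since f''(x) = 10 > 0, this is a minimum.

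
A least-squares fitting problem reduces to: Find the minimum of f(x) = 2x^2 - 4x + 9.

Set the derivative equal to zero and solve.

f(x) = 2x^2 - 4x + 9
f'(x) = 4x + (-4) = 0
x = 4/4 = 1
f(1) = 7
Since f''(x) = 4 > 0, this is a minimum.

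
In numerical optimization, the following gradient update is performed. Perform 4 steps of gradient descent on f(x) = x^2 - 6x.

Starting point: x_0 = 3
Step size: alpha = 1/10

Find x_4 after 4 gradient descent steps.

f(x) = x^2 - 6x, f'(x) = 2x + (-6)
Step 1: f'(3) = 0, x_1 = 3 - 1/10 * 0 = 3
Step 2: f'(3) = 0, x_2 = 3 - 1/10 * 0 = 3
Step 3: f'(3) = 0, x_3 = 3 - 1/10 * 0 = 3
Step 4: f'(3) = 0, x_4 = 3 - 1/10 * 0 = 3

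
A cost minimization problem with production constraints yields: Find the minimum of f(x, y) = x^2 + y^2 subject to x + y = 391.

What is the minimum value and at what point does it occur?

Substitute y = 391 - x into f(x,y) = x^2 + y^2:
g(x) = x^2 + (391 - x)^2 = 2x^2 - 782x + 152881
g'(x) = 4x - 782 = 0  =>  x = 391/2
y = 391 - 391/2 = 391/2
Minimum value = (391/2)^2 + (391/2)^2 = 152881/2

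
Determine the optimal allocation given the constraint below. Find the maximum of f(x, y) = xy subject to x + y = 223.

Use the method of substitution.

Substitute y = 223 - x into f(x,y) = xy:
g(x) = x(223 - x) = 223x - x^2
g'(x) = 223 - 2x = 0  =>  x = 223/2
y = 223 - 223/2 = 223/2
Maximum value = (223/2) * (223/2) = 49729/4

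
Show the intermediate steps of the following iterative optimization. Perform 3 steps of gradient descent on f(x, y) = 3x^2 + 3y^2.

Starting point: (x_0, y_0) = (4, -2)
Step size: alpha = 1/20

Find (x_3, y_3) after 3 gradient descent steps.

f(x,y) = 3x^2 + 3y^2
grad_x = 6x + 0y, grad_y = 6y + 0x
Step 1: grad = (24, -12), (14/5, -7/5)
Step 2: grad = (84/5, -42/5), (49/25, -49/50)
Step 3: grad = (294/25, -147/25), (343/250, -343/500)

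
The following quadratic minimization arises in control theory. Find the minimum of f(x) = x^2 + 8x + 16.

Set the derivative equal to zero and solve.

f(x) = x^2 + 8x + 16
f'(x) = 2x + (8) = 0
x = -8/2 = -4
f(-4) = 0
Since f''(x) = 2 > 0, this is a minimum.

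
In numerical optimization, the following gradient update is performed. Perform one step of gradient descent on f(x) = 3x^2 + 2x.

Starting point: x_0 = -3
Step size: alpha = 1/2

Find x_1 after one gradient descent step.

f(x) = 3x^2 + 2x
f'(x) = 6x + 2
f'(-3) = 6*-3 + (2) = -16
x_1 = x_0 - alpha * f'(x_0) = -3 - 1/2 * -16 = 5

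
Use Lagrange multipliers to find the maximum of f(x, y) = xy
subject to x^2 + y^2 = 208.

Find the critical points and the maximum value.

Lagrange conditions: y = 2*lambda*x and x = 2*lambda*y
If x = 0 then y = 0, violating the constraint, so x, y != 0.
Dividing: y/x = x/y => x^2 = y^2 => y = x or y = -x
Constraint: 2x^2 = 208 => x^2 = 104 => x = +/-sqrt(104)
Critical points: (sqrt(104), sqrt(104)), (-sqrt(104), -sqrt(104)), (sqrt(104), -sqrt(104)), (-sqrt(104), sqrt(104))
  y = x:  xy = x^2 = 104  at (sqrt(104), sqrt(104)) and (-sqrt(104), -sqrt(104))
  y = -x: xy = -x^2 = -104 at (sqrt(104), -sqrt(104)) and (-sqrt(104), sqrt(104))
Maximum xy = 104 at (sqrt(104), sqrt(104)) and (-sqrt(104), -sqrt(104))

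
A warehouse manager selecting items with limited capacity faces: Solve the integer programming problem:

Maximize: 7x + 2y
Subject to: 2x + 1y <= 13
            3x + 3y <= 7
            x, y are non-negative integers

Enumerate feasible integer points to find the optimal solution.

Constraint 1: 2x + 1y <= 13
Constraint 2: 3x + 3y <= 7
Feasible x range (need y >= 0): 0 <= x <= min(13/2, 7/3) => x in {0, ..., 2}.
Enumerate feasible integer points row by row (the coefficient of y is 2 > 0, so for each x the largest feasible y gives the best value):
  x = 0: y <= min((13 - 2*0)/1, (7 - 3*0)/3) => y in {0, ..., 2}; best 7*0 + 2*2 = 4
  x = 1: y <= min((13 - 2*1)/1, (7 - 3*1)/3) => y in {0, ..., 1}; best 7*1 + 2*1 = 9
  x = 2: y <= min((13 - 2*2)/1, (7 - 3*2)/3) => y in {0}; best 7*2 + 2*0 = 14
The maximum 7x + 2y = 14 is achieved at x = 2, y = 0.
Check: 2*2 + 1*0 = 4 <= 13 and 3*2 + 3*0 = 6 <= 7.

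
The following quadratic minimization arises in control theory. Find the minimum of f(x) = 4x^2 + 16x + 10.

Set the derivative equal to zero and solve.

f(x) = 4x^2 + 16x + 10
f'(x) = 8x + (16) = 0
x = -16/8 = -2
f(-2) = -6
Since f''(x) = 8 > 0, this is a minimum.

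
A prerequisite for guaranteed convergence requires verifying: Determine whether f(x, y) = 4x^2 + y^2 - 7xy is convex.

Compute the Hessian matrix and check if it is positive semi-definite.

f(x,y) = 4x^2 + y^2 - 7xy
Hessian H = [[8, -7], [-7, 2]]
trace(H) = 10, det(H) = -33
Eigenvalues: (10 +/- sqrt(232)) / 2 = 12.62, -2.616
Since not both eigenvalues positive, f is neither convex nor concave.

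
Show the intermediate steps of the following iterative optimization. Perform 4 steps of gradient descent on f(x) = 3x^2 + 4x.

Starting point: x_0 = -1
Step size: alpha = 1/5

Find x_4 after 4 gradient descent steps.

f(x) = 3x^2 + 4x, f'(x) = 6x + (4)
Step 1: f'(-1) = -2, x_1 = -1 - 1/5 * -2 = -3/5
Step 2: f'(-3/5) = 2/5, x_2 = -3/5 - 1/5 * 2/5 = -17/25
Step 3: f'(-17/25) = -2/25, x_3 = -17/25 - 1/5 * -2/25 = -83/125
Step 4: f'(-83/125) = 2/125, x_4 = -83/125 - 1/5 * 2/125 = -417/625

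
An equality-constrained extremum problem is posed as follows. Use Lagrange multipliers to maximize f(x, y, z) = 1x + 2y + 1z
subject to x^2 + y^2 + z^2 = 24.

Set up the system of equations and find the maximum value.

Lagrange conditions: 1 = 2*lambda*x, 2 = 2*lambda*y, 1 = 2*lambda*z
So x:1 = y:2 = z:1, i.e. x = 1t, y = 2t, z = 1t
Constraint: t^2*(1^2 + 2^2 + 1^2) = 24
  t^2 * 6 = 24  =>  t = sqrt(4)
Maximum = 1*1t + 2*2t + 1*1t = 6*sqrt(4) = 12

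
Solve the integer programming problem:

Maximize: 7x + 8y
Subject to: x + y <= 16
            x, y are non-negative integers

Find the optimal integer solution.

Objective: 7x + 8y, constraint: x + y <= 16
Coefficient of y is 8 > coefficient of x is 7, so allocate the entire budget to y.
Optimal: x = 0, y = 16, value = 128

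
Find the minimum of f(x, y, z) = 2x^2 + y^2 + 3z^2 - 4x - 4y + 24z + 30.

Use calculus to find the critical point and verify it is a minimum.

f(x,y,z) = 2x^2 + y^2 + 3z^2 - 4x - 4y + 24z + 30
df/dx = 4x + (-4) = 0 => x = 1
df/dy = 2y + (-4) = 0 => y = 2
df/dz = 6z + (24) = 0 => z = -4
f(1,2,-4) = 2*(1)^2 + 1*(2)^2 + 3*(-4)^2 + -4*(1) + -4*(2) + 24*(-4) + 30 = -24
Hessian is diagonal with entries 4, 2, 6 > 0, confirmed minimum.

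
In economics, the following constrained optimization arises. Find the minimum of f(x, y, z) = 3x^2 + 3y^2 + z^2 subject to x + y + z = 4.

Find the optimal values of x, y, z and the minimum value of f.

Using Lagrange multipliers on f = 3x^2 + 3y^2 + z^2 with constraint x + y + z = 4:
Conditions: 2*3*x = lambda, 2*3*y = lambda, 2*1*z = lambda
So x = lambda/6, y = lambda/6, z = lambda/2
Substituting into constraint: lambda * (5/6) = 4
lambda = 24/5
x = 4/5, y = 4/5, z = 12/5
Minimum value = 48/5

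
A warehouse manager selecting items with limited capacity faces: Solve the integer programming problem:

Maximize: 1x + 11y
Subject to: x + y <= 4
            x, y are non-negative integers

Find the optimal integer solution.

Objective: 1x + 11y, constraint: x + y <= 4
Coefficient of y is 11 > coefficient of x is 1, so allocate the entire budget to y.
Optimal: x = 0, y = 4, value = 44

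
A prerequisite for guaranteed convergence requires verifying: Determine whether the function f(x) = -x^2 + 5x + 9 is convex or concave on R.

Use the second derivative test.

f(x) = -x^2 + 5x + 9
f'(x) = -2x + 5
f''(x) = -2
Since f''(x) = -2 < 0 for all x, f is concave on R.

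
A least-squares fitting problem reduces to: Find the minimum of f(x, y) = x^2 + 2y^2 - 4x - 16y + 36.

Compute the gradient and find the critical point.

f(x,y) = x^2 + 2y^2 - 4x - 16y + 36
df/dx = 2x + (-4) = 0  =>  x = 2
df/dy = 4y + (-16) = 0  =>  y = 4
f(2, 4) = 1*(2)^2 + 2*(4)^2 + -4*(2) + -16*(4) + 36 = 0
Hessian is diagonal with entries 2, 4 > 0, so this is a minimum.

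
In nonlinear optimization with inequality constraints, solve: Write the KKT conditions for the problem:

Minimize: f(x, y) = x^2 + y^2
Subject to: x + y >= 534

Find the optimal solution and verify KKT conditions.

KKT conditions for min x^2 + y^2 s.t. x + y >= 534:
Stationarity: 2x = mu, 2y = mu
So x = y = mu/2.
Complementary slackness: mu*(x + y - 534) = 0
Primal feasibility: x + y >= 534; dual feasibility: mu >= 0
If mu = 0 then x = y = 0, but 0 + 0 < 534 is infeasible, so the constraint is active.
Constraint active: x + y = 2*(mu/2) = 534 => mu = 534
x = y = 267, f = 142578
Verify: stationarity 2*267 = 534 = mu; primal 267 + 267 = 534 >= 534; dual mu = 534 >= 0; complementary slackness 534*(534 - 534) = 0. All KKT conditions hold.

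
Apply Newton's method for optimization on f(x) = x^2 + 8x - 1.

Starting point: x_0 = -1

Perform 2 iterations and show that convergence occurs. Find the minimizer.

f(x) = x^2 + 8x - 1, f'(x) = 2x + (8), f''(x) = 2
Step 1: f'(-1) = 6, x_1 = -1 - 6/2 = -4
Step 2: f'(-4) = 0, x_2 = -4 (converged)
Newton's method converges in 1 step for quadratics.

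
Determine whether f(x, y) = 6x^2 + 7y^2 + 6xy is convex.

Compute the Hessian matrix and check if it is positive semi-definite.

f(x,y) = 6x^2 + 7y^2 + 6xy
Hessian H = [[12, 6], [6, 14]]
trace(H) = 26, det(H) = 132
Eigenvalues: (26 +/- sqrt(148)) / 2 = 19.08, 6.917
Since both eigenvalues > 0, f is convex.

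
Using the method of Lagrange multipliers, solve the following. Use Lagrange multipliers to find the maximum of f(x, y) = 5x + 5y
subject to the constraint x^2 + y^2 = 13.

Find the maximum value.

Set up Lagrange conditions: grad f = lambda * grad g
  5 = 2*lambda*x
  5 = 2*lambda*y
From these: x/y = 5/5, so x = 5t, y = 5t for some t.
Substitute into constraint: (5t)^2 + (5t)^2 = 13
  t^2 * 50 = 13
  t = sqrt(13/50)
Maximum = 5*x + 5*y = (5^2 + 5^2)*t = 50 * sqrt(13/50) = sqrt(650)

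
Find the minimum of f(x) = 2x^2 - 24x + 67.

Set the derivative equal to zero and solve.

f(x) = 2x^2 - 24x + 67
f'(x) = 4x + (-24) = 0
x = 24/4 = 6
f(6) = -5
Since f''(x) = 4 > 0, this is a minimum.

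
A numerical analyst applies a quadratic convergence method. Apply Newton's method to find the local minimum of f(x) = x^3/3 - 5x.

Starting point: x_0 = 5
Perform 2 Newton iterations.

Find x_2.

f(x) = x^3/3 - 5x
f'(x) = x^2 - 5, f''(x) = 2x
Newton update: x_{n+1} = x_n - (x_n^2 - 5)/(2*x_n)
Step 1: x_0 = 5, f'=20, f''=10, x_1 = 3
Step 2: x_1 = 3, f'=4, f''=6, x_2 = 7/3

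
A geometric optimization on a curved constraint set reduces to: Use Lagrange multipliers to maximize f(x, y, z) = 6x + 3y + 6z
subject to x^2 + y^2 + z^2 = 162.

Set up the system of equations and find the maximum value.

Lagrange conditions: 6 = 2*lambda*x, 3 = 2*lambda*y, 6 = 2*lambda*z
So x:6 = y:3 = z:6, i.e. x = 6t, y = 3t, z = 6t
Constraint: t^2*(6^2 + 3^2 + 6^2) = 162
  t^2 * 81 = 162  =>  t = sqrt(2)
Maximum = 6*6t + 3*3t + 6*6t = 81*sqrt(2) = sqrt(13122)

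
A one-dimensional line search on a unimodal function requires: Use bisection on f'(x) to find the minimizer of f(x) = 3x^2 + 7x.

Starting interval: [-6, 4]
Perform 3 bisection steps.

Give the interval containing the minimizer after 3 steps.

Finding critical point of f(x) = 3x^2 + 7x using bisection on f'(x) = 6x + 7.
f'(x) = 0 when x = -7/6.
Starting interval: [-6, 4]
Step 1: mid = -1, f'(mid) = 1, new interval = [-6, -1]
Step 2: mid = -7/2, f'(mid) = -14, new interval = [-7/2, -1]
Step 3: mid = -9/4, f'(mid) = -13/2, new interval = [-9/4, -1]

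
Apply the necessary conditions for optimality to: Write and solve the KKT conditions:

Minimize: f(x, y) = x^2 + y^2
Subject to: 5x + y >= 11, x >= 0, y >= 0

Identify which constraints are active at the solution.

KKT conditions for min x^2 + y^2 s.t. 5x + 1y >= 11, x >= 0, y >= 0:
Stationarity: 2x = mu*5 + mu_x, 2y = mu*1 + mu_y, with mu, mu_x, mu_y >= 0
Complementary slackness: mu*(5x + y - 11) = 0, mu_x*x = 0, mu_y*y = 0
(0, 0) is infeasible (5*0 + 1*0 < 11), so if mu = 0 stationarity would force x = mu_x/2 >= 0, y = mu_y/2 >= 0 with mu_x*x = mu_y*y = 0, i.e. x = y = 0: contradiction. Hence mu > 0 and 5x + y = 11 is active.
Try x > 0, y > 0 (so mu_x = mu_y = 0): x = 5*mu/2, y = 1*mu/2
Substitute: 5*(5*mu/2) + 1*(1*mu/2) = 11
  mu*26/2 = 11 => mu = 11/13
x* = 55/26 > 0, y* = 11/26 > 0, consistent with mu_x = mu_y = 0.
f is convex and the constraints are linear, so this KKT point is the global minimum.
f* = 121/26
Active constraints: 5x + y >= 11 (holds with equality, mu = 11/13 > 0); x >= 0 and y >= 0 are inactive (mu_x = mu_y = 0).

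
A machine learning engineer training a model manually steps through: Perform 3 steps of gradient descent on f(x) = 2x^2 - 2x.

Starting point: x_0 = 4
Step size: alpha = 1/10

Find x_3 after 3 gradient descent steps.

f(x) = 2x^2 - 2x, f'(x) = 4x + (-2)
Step 1: f'(4) = 14, x_1 = 4 - 1/10 * 14 = 13/5
Step 2: f'(13/5) = 42/5, x_2 = 13/5 - 1/10 * 42/5 = 44/25
Step 3: f'(44/25) = 126/25, x_3 = 44/25 - 1/10 * 126/25 = 157/125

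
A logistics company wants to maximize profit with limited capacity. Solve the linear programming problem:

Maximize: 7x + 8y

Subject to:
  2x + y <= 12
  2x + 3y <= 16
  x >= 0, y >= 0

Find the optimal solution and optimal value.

Feasible vertices: (0, 0), (0, 16/3), (5, 2), (6, 0)
Objective 7x + 8y at each:
  (0, 0): 0
  (0, 16/3): 128/3
  (5, 2): 51
  (6, 0): 42
Maximum is 51 at (5, 2).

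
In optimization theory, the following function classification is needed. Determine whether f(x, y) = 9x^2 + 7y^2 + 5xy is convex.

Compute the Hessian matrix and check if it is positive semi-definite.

f(x,y) = 9x^2 + 7y^2 + 5xy
Hessian H = [[18, 5], [5, 14]]
trace(H) = 32, det(H) = 227
Eigenvalues: (32 +/- sqrt(116)) / 2 = 21.39, 10.61
Since both eigenvalues > 0, f is convex.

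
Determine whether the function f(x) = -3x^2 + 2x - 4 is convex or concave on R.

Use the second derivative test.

f(x) = -3x^2 + 2x - 4
f'(x) = -6x + 2
f''(x) = -6
Since f''(x) = -6 < 0 for all x, f is concave on R.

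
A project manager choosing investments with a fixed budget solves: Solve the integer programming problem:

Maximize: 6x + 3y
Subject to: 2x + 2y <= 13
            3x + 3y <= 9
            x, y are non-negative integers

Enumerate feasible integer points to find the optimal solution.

Constraint 1: 2x + 2y <= 13
Constraint 2: 3x + 3y <= 9
Feasible x range (need y >= 0): 0 <= x <= min(13/2, 9/3) => x in {0, ..., 3}.
Enumerate feasible integer points row by row (the coefficient of y is 3 > 0, so for each x the largest feasible y gives the best value):
  x = 0: y <= min((13 - 2*0)/2, (9 - 3*0)/3) => y in {0, ..., 3}; best 6*0 + 3*3 = 9
  x = 1: y <= min((13 - 2*1)/2, (9 - 3*1)/3) => y in {0, ..., 2}; best 6*1 + 3*2 = 12
  x = 2: y <= min((13 - 2*2)/2, (9 - 3*2)/3) => y in {0, ..., 1}; best 6*2 + 3*1 = 15
  x = 3: y <= min((13 - 2*3)/2, (9 - 3*3)/3) => y in {0}; best 6*3 + 3*0 = 18
The maximum 6x + 3y = 18 is achieved at x = 3, y = 0.
Check: 2*3 + 2*0 = 6 <= 13 and 3*3 + 3*0 = 9 <= 9.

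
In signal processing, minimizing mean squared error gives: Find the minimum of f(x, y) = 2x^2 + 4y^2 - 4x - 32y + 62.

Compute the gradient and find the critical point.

f(x,y) = 2x^2 + 4y^2 - 4x - 32y + 62
df/dx = 4x + (-4) = 0  =>  x = 1
df/dy = 8y + (-32) = 0  =>  y = 4
f(1, 4) = 2*(1)^2 + 4*(4)^2 + -4*(1) + -32*(4) + 62 = -4
Hessian is diagonal with entries 4, 8 > 0, so this is a minimum.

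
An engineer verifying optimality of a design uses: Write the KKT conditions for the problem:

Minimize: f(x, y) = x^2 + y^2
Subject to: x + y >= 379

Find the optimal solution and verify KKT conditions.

KKT conditions for min x^2 + y^2 s.t. x + y >= 379:
Stationarity: 2x = mu, 2y = mu
So x = y = mu/2.
Complementary slackness: mu*(x + y - 379) = 0
Primal feasibility: x + y >= 379; dual feasibility: mu >= 0
If mu = 0 then x = y = 0, but 0 + 0 < 379 is infeasible, so the constraint is active.
Constraint active: x + y = 2*(mu/2) = 379 => mu = 379
x = y = 379/2, f = 143641/2
Verify: stationarity 2*(379/2) = 379 = mu; primal 379/2 + 379/2 = 379 >= 379; dual mu = 379 >= 0; complementary slackness 379*(379 - 379) = 0. All KKT conditions hold.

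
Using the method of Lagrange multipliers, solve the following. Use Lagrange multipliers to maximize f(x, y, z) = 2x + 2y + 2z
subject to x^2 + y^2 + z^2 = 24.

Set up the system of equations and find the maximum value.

Lagrange conditions: 2 = 2*lambda*x, 2 = 2*lambda*y, 2 = 2*lambda*z
So x:2 = y:2 = z:2, i.e. x = 2t, y = 2t, z = 2t
Constraint: t^2*(2^2 + 2^2 + 2^2) = 24
  t^2 * 12 = 24  =>  t = sqrt(2)
Maximum = 2*2t + 2*2t + 2*2t = 12*sqrt(2) = sqrt(288)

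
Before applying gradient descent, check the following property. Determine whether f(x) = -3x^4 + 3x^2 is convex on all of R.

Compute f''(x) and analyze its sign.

f(x) = -3x^4 + 3x^2
f'(x) = -12x^3 + 6x
f''(x) = -36x^2 + 6
f''(x) = -36x^2 + 6 -> -inf as |x| -> inf
Therefore, f is not globally convex on R.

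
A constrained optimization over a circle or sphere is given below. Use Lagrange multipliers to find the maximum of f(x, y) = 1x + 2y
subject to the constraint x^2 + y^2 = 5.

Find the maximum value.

Set up Lagrange conditions: grad f = lambda * grad g
  1 = 2*lambda*x
  2 = 2*lambda*y
From these: x/y = 1/2, so x = 1t, y = 2t for some t.
Substitute into constraint: (1t)^2 + (2t)^2 = 5
  t^2 * 5 = 5
  t = sqrt(5/5)
Maximum = 1*x + 2*y = (1^2 + 2^2)*t = 5 * sqrt(5/5) = 5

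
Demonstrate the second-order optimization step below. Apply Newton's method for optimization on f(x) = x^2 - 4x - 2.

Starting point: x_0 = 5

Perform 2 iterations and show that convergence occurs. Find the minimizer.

f(x) = x^2 - 4x - 2, f'(x) = 2x + (-4), f''(x) = 2
Step 1: f'(5) = 6, x_1 = 5 - 6/2 = 2
Step 2: f'(2) = 0, x_2 = 2 (converged)
Newton's method converges in 1 step for quadratics.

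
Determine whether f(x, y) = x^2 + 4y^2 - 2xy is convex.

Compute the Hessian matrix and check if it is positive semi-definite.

f(x,y) = x^2 + 4y^2 - 2xy
Hessian H = [[2, -2], [-2, 8]]
trace(H) = 10, det(H) = 12
Eigenvalues: (10 +/- sqrt(52)) / 2 = 8.606, 1.394
Since both eigenvalues > 0, f is convex.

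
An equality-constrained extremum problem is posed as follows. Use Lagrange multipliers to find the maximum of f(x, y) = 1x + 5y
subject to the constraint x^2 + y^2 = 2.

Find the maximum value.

Set up Lagrange conditions: grad f = lambda * grad g
  1 = 2*lambda*x
  5 = 2*lambda*y
From these: x/y = 1/5, so x = 1t, y = 5t for some t.
Substitute into constraint: (1t)^2 + (5t)^2 = 2
  t^2 * 26 = 2
  t = sqrt(2/26)
Maximum = 1*x + 5*y = (1^2 + 5^2)*t = 26 * sqrt(2/26) = sqrt(52)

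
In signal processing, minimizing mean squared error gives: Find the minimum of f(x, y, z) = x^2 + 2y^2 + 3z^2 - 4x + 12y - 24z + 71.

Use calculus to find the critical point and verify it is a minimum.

f(x,y,z) = x^2 + 2y^2 + 3z^2 - 4x + 12y - 24z + 71
df/dx = 2x + (-4) = 0 => x = 2
df/dy = 4y + (12) = 0 => y = -3
df/dz = 6z + (-24) = 0 => z = 4
f(2,-3,4) = 1*(2)^2 + 2*(-3)^2 + 3*(4)^2 + -4*(2) + 12*(-3) + -24*(4) + 71 = 1
Hessian is diagonal with entries 2, 4, 6 > 0, confirmed minimum.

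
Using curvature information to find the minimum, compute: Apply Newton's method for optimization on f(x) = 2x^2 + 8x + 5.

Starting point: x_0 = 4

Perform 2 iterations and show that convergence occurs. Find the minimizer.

f(x) = 2x^2 + 8x + 5, f'(x) = 4x + (8), f''(x) = 4
Step 1: f'(4) = 24, x_1 = 4 - 24/4 = -2
Step 2: f'(-2) = 0, x_2 = -2 (converged)
Newton's method converges in 1 step for quadratics.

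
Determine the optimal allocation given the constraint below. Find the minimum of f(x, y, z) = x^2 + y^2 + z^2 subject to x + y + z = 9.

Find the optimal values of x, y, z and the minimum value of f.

Using Lagrange multipliers on f = x^2 + y^2 + z^2 with constraint x + y + z = 9:
Conditions: 2*1*x = lambda, 2*1*y = lambda, 2*1*z = lambda
So x = lambda/2, y = lambda/2, z = lambda/2
Substituting into constraint: lambda * (3/2) = 9
lambda = 6
x = 3, y = 3, z = 3
Minimum value = 27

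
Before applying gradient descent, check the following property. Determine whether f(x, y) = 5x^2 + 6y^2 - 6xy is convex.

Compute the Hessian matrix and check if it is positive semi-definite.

f(x,y) = 5x^2 + 6y^2 - 6xy
Hessian H = [[10, -6], [-6, 12]]
trace(H) = 22, det(H) = 84
Eigenvalues: (22 +/- sqrt(148)) / 2 = 17.08, 4.917
Since both eigenvalues > 0, f is convex.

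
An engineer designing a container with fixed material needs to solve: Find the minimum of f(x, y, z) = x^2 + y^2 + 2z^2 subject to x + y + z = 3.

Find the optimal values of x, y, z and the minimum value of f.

Using Lagrange multipliers on f = x^2 + y^2 + 2z^2 with constraint x + y + z = 3:
Conditions: 2*1*x = lambda, 2*1*y = lambda, 2*2*z = lambda
So x = lambda/2, y = lambda/2, z = lambda/4
Substituting into constraint: lambda * (5/4) = 3
lambda = 12/5
x = 6/5, y = 6/5, z = 3/5
Minimum value = 18/5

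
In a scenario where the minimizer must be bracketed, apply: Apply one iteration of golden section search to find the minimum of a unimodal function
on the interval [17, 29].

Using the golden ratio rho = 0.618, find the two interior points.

Golden section search on [17, 29].
Golden ratio rho = 0.618 (approx).
Interior points:
  x_1 = 17 + (1-0.618)*12 = 21.5840
  x_2 = 17 + 0.618*12 = 24.4160
Compare f(x_1) and f(x_2) to determine which subinterval to keep.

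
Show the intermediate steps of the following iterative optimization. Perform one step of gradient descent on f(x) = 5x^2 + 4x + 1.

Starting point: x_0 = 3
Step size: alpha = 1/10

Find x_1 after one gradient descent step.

f(x) = 5x^2 + 4x + 1
f'(x) = 10x + 4
f'(3) = 10*3 + (4) = 34
x_1 = x_0 - alpha * f'(x_0) = 3 - 1/10 * 34 = -2/5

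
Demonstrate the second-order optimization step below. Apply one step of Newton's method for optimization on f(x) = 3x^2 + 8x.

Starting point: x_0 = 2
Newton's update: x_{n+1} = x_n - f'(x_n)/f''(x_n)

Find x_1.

f(x) = 3x^2 + 8x
f'(x) = 6x + (8), f''(x) = 6
Newton step: x_1 = x_0 - f'(x_0)/f''(x_0)
f'(2) = 20
x_1 = 2 - 20/6 = -4/3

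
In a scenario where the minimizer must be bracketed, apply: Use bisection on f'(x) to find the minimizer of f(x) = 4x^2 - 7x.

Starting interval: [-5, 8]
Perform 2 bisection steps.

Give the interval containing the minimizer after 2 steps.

Finding critical point of f(x) = 4x^2 - 7x using bisection on f'(x) = 8x + -7.
f'(x) = 0 when x = 7/8.
Starting interval: [-5, 8]
Step 1: mid = 3/2, f'(mid) = 5, new interval = [-5, 3/2]
Step 2: mid = -7/4, f'(mid) = -21, new interval = [-7/4, 3/2]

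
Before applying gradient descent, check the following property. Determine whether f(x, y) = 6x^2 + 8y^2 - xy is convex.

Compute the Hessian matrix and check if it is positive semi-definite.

f(x,y) = 6x^2 + 8y^2 - xy
Hessian H = [[12, -1], [-1, 16]]
trace(H) = 28, det(H) = 191
Eigenvalues: (28 +/- sqrt(20)) / 2 = 16.24, 11.76
Since both eigenvalues > 0, f is convex.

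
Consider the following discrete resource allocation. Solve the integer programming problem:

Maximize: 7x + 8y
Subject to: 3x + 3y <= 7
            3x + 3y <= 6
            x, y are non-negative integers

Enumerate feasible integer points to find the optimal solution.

Constraint 1: 3x + 3y <= 7
Constraint 2: 3x + 3y <= 6
Feasible x range (need y >= 0): 0 <= x <= min(7/3, 6/3) => x in {0, ..., 2}.
Enumerate feasible integer points row by row (the coefficient of y is 8 > 0, so for each x the largest feasible y gives the best value):
  x = 0: y <= min((7 - 3*0)/3, (6 - 3*0)/3) => y in {0, ..., 2}; best 7*0 + 8*2 = 16
  x = 1: y <= min((7 - 3*1)/3, (6 - 3*1)/3) => y in {0, ..., 1}; best 7*1 + 8*1 = 15
  x = 2: y <= min((7 - 3*2)/3, (6 - 3*2)/3) => y in {0}; best 7*2 + 8*0 = 14
The maximum 7x + 8y = 16 is achieved at x = 0, y = 2.
Check: 3*0 + 3*2 = 6 <= 7 and 3*0 + 3*2 = 6 <= 6.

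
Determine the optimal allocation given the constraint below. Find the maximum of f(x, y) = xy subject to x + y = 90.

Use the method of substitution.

Substitute y = 90 - x into f(x,y) = xy:
g(x) = x(90 - x) = 90x - x^2
g'(x) = 90 - 2x = 0  =>  x = 45
y = 90 - 45 = 45
Maximum value = 45 * 45 = 2025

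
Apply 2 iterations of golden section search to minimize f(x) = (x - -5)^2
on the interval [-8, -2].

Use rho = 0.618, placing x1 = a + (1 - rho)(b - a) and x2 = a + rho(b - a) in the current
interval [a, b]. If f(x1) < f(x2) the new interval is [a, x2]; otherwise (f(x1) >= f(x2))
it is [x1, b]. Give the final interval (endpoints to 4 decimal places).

Golden section search for min of f(x) = (x - -5)^2 on [-8, -2].
Each step: x1 = a + (1 - rho)(b - a), x2 = a + rho(b - a); if f(x1) < f(x2) keep [a, x2], otherwise keep [x1, b].
Step 1: [-8.0000, -2.0000], x1=-5.7080 (f=0.5013), x2=-4.2920 (f=0.5013); f(x1) = f(x2) (tie, not '<') => keep [-5.7080, -2.0000]
Step 2: [-5.7080, -2.0000], x1=-4.2915 (f=0.5019), x2=-3.4165 (f=2.5076); f(x1) < f(x2) => keep [-5.7080, -3.4165]
Final interval: [-5.7080, -3.4165]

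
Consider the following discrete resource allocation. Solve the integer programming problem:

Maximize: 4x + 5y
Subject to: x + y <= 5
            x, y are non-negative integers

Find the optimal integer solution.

Objective: 4x + 5y, constraint: x + y <= 5
Coefficient of y is 5 > coefficient of x is 4, so allocate the entire budget to y.
Optimal: x = 0, y = 5, value = 25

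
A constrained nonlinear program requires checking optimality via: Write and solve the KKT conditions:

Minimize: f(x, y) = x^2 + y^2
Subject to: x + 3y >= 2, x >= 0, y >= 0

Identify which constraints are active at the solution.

KKT conditions for min x^2 + y^2 s.t. 1x + 3y >= 2, x >= 0, y >= 0:
Stationarity: 2x = mu*1 + mu_x, 2y = mu*3 + mu_y, with mu, mu_x, mu_y >= 0
Complementary slackness: mu*(x + 3y - 2) = 0, mu_x*x = 0, mu_y*y = 0
(0, 0) is infeasible (1*0 + 3*0 < 2), so if mu = 0 stationarity would force x = mu_x/2 >= 0, y = mu_y/2 >= 0 with mu_x*x = mu_y*y = 0, i.e. x = y = 0: contradiction. Hence mu > 0 and x + 3y = 2 is active.
Try x > 0, y > 0 (so mu_x = mu_y = 0): x = 1*mu/2, y = 3*mu/2
Substitute: 1*(1*mu/2) + 3*(3*mu/2) = 2
  mu*10/2 = 2 => mu = 2/5
x* = 1/5 > 0, y* = 3/5 > 0, consistent with mu_x = mu_y = 0.
f is convex and the constraints are linear, so this KKT point is the global minimum.
f* = 2/5
Active constraints: x + 3y >= 2 (holds with equality, mu = 2/5 > 0); x >= 0 and y >= 0 are inactive (mu_x = mu_y = 0).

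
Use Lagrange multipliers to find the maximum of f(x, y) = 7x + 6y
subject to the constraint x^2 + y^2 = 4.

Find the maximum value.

Set up Lagrange conditions: grad f = lambda * grad g
  7 = 2*lambda*x
  6 = 2*lambda*y
From these: x/y = 7/6, so x = 7t, y = 6t for some t.
Substitute into constraint: (7t)^2 + (6t)^2 = 4
  t^2 * 85 = 4
  t = sqrt(4/85)
Maximum = 7*x + 6*y = (7^2 + 6^2)*t = 85 * sqrt(4/85) = sqrt(340)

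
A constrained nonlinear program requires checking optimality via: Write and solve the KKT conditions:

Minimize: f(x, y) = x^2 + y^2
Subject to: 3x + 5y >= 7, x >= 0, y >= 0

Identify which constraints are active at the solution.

KKT conditions for min x^2 + y^2 s.t. 3x + 5y >= 7, x >= 0, y >= 0:
Stationarity: 2x = mu*3 + mu_x, 2y = mu*5 + mu_y, with mu, mu_x, mu_y >= 0
Complementary slackness: mu*(3x + 5y - 7) = 0, mu_x*x = 0, mu_y*y = 0
(0, 0) is infeasible (3*0 + 5*0 < 7), so if mu = 0 stationarity would force x = mu_x/2 >= 0, y = mu_y/2 >= 0 with mu_x*x = mu_y*y = 0, i.e. x = y = 0: contradiction. Hence mu > 0 and 3x + 5y = 7 is active.
Try x > 0, y > 0 (so mu_x = mu_y = 0): x = 3*mu/2, y = 5*mu/2
Substitute: 3*(3*mu/2) + 5*(5*mu/2) = 7
  mu*34/2 = 7 => mu = 7/17
x* = 21/34 > 0, y* = 35/34 > 0, consistent with mu_x = mu_y = 0.
f is convex and the constraints are linear, so this KKT point is the global minimum.
f* = 49/34
Active constraints: 3x + 5y >= 7 (holds with equality, mu = 7/17 > 0); x >= 0 and y >= 0 are inactive (mu_x = mu_y = 0).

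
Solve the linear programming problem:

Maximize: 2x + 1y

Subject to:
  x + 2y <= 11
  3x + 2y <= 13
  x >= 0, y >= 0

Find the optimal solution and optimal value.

Feasible vertices: (0, 0), (0, 11/2), (1, 5), (13/3, 0)
Objective 2x + 1y at each:
  (0, 0): 0
  (0, 11/2): 11/2
  (1, 5): 7
  (13/3, 0): 26/3
Maximum is 26/3 at (13/3, 0).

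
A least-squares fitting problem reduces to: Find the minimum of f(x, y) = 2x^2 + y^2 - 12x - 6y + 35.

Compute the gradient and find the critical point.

f(x,y) = 2x^2 + y^2 - 12x - 6y + 35
df/dx = 4x + (-12) = 0  =>  x = 3
df/dy = 2y + (-6) = 0  =>  y = 3
f(3, 3) = 2*(3)^2 + 1*(3)^2 + -12*(3) + -6*(3) + 35 = 8
Hessian is diagonal with entries 4, 2 > 0, so this is a minimum.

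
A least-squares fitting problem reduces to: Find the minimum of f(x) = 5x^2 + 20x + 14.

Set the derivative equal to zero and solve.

f(x) = 5x^2 + 20x + 14
f'(x) = 10x + (20) = 0
x = -20/10 = -2
f(-2) = -6
Since f''(x) = 10 > 0, this is a minimum.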